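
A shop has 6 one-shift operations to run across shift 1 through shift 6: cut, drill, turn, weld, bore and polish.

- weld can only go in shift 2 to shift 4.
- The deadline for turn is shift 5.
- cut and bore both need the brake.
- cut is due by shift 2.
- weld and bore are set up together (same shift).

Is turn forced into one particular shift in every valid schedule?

No

turn can be shift 1 (e.g. weld -> shift 2; turn -> shift 1; bore -> shift 2; polish -> shift 1; cut -> shift 1; drill -> shift 1) or shift 2 (e.g. weld=shift 2; turn=shift 2; cut=shift 1; polish=shift 1; drill=shift 1; bore=shift 2).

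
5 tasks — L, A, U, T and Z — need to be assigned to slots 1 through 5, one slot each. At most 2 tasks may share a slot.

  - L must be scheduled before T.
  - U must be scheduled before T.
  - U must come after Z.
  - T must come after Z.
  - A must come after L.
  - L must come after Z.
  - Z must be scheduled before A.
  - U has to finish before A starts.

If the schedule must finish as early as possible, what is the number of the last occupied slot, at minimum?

The precedence chain requires at least 3 distinct slots.
With at most 2 per slot and 5 tasks, at least 3 slots are needed.
3 works (last occupied slot: 3): for example A in 3; T in 3; U in 2; Z in 1; L in 2.

3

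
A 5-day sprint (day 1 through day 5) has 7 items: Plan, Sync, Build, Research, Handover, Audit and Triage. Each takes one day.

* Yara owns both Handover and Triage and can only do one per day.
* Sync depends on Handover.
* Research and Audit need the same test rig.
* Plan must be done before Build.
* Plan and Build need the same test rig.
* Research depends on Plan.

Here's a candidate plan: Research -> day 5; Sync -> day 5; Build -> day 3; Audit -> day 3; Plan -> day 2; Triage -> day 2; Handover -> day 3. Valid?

Plan must be done before Build — holds.
Research and Audit need the same test rig — holds.
Research depends on Plan — holds.
Sync depends on Handover — holds.
Yara owns both Handover and Triage and can only do one per day — holds.
Plan and Build need the same test rig — holds.

Yes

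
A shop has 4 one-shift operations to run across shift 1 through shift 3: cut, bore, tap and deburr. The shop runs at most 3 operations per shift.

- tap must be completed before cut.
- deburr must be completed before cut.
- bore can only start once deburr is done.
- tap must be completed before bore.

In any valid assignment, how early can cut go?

shift 2

Precedence pushes cut to at least shift 2.
cut at shift 2 is achievable: deburr -> shift 1; tap -> shift 1; cut -> shift 2; bore -> shift 2.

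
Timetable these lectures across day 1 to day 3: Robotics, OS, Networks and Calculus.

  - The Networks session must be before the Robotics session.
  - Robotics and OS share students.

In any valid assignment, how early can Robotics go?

Precedence pushes Robotics to at least day 2.
Robotics at day 2 is achievable: Networks=day 1; Calculus=day 1; OS=day 1; Robotics=day 2.

day 2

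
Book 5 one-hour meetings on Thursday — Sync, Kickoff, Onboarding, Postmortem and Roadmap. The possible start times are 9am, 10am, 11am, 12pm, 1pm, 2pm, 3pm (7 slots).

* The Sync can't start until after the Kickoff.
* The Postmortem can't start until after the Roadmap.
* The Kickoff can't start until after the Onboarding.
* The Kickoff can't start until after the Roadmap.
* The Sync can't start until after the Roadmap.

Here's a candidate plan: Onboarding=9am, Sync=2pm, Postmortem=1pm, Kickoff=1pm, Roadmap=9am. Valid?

The Sync can't start until after the Kickoff — holds.
The Sync can't start until after the Roadmap — holds.
The Postmortem can't start until after the Roadmap — holds.
The Kickoff can't start until after the Roadmap — holds.
The Kickoff can't start until after the Onboarding — holds.

Yes, all constraints hold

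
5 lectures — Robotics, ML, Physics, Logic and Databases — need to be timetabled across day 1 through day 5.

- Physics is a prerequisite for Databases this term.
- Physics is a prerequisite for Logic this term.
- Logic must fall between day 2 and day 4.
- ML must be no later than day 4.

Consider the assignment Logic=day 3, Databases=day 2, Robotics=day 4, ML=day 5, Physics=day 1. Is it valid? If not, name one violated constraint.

Logic must fall between day 2 and day 4 — holds.
ML must be no later than day 4 — violated.
Physics is a prerequisite for Databases this term — holds.
Physics is a prerequisite for Logic this term — holds.

No. ML must be no later than day 4 is not satisfied.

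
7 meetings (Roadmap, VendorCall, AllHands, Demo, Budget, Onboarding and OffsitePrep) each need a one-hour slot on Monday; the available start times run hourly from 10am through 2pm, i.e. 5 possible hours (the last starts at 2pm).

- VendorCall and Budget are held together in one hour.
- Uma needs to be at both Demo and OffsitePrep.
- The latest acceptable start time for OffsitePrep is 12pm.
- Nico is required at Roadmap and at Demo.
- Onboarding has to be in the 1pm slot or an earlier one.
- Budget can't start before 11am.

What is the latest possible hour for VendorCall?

VendorCall must be in the same hour as Budget, which can't be before 11am, so VendorCall is at least 11am.
VendorCall at 2pm is achievable: AllHands -> 10am; Demo -> 11am; Budget -> 2pm; VendorCall -> 2pm; Onboarding -> 10am; OffsitePrep -> 10am; Roadmap -> 10am.

2pm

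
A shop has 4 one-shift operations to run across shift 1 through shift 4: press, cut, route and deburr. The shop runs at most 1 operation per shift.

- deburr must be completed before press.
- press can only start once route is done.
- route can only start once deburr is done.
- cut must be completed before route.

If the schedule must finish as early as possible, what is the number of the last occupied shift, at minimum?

The precedence chain requires at least 3 distinct shifts.
With at most 1 per shift and 4 operations, at least 4 shifts are needed.
4 works (last occupied shift: shift 4): for example deburr in shift 1; route in shift 3; cut in shift 2; press in shift 4.

shift 4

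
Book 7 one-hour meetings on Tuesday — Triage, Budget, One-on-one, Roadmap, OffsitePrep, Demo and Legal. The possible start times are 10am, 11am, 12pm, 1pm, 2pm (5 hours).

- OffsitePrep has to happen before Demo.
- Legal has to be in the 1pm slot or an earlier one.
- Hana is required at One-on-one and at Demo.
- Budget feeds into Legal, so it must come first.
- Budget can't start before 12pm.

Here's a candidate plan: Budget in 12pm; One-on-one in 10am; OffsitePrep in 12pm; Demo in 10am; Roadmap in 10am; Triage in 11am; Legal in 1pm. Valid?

Budget feeds into Legal, so it must come first — holds.
Hana is required at One-on-one and at Demo — violated.
Legal has to be in the 1pm slot or an earlier one — holds.
OffsitePrep has to happen before Demo — violated.
Budget can't start before 12pm — holds.

Invalid. OffsitePrep has to happen before Demo.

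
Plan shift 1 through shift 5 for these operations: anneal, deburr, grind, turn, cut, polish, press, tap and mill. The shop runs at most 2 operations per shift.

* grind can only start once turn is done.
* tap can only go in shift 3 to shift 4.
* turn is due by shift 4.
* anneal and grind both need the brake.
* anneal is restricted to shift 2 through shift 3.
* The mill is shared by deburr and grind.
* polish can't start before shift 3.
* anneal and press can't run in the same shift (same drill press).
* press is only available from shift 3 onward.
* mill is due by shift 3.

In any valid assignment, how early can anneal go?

shift 2

Anneal is available from shift 2; anneal's own window allows nothing later than shift 3.
anneal at shift 2 is achievable: deburr in shift 2; mill in shift 1; anneal in shift 2; cut in shift 5; tap in shift 3; turn in shift 1; grind in shift 4; polish in shift 3; press in shift 4.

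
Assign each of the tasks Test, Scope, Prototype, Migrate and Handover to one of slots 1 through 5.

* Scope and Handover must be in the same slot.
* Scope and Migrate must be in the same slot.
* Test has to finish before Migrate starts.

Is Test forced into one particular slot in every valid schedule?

No

Test can be 1 (e.g. Test -> 1; Handover -> 2; Migrate -> 2; Scope -> 2; Prototype -> 1) or 2 (e.g. Test in 2, Handover in 3, Prototype in 1, Migrate in 3, Scope in 3).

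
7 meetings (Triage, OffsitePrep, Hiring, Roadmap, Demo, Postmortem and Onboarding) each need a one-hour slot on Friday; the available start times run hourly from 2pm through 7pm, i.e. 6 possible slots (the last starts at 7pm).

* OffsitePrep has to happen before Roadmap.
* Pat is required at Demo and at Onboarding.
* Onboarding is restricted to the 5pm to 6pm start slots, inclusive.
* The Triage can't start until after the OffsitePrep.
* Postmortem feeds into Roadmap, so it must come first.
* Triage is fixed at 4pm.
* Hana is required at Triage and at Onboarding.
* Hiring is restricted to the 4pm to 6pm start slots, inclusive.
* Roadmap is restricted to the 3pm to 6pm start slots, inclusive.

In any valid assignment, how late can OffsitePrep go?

3pm

Downstream work caps OffsitePrep at 3pm.
OffsitePrep at 3pm is achievable: Hiring -> 4pm; OffsitePrep -> 3pm; Roadmap -> 4pm; Onboarding -> 5pm; Postmortem -> 2pm; Triage -> 4pm; Demo -> 2pm.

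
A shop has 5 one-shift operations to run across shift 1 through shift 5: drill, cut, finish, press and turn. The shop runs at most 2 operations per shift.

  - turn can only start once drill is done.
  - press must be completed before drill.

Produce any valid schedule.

finish=shift 2, cut=shift 1, drill=shift 2, turn=shift 3, press=shift 1

Checking: drill(shift 2) before turn(shift 3); press(shift 1) before drill(shift 2); max 2 per shift (cap 2).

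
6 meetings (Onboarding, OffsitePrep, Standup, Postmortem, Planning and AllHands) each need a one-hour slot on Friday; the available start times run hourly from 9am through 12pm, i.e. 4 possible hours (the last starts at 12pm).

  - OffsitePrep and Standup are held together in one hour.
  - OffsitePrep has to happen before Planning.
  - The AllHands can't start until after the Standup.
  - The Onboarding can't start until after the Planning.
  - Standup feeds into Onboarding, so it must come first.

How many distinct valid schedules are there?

Splitting on Onboarding: it can be 11am (12), 12pm (32). Listing each branch's schedules as (OffsitePrep, Standup, Postmortem, Planning, AllHands):
Onboarding=11am: (9am,9am,9am,10am,10am) (9am,9am,9am,10am,11am) (9am,9am,9am,10am,12pm) (9am,9am,10am,10am,10am) (9am,9am,10am,10am,11am) (9am,9am,10am,10am,12pm) (9am,9am,11am,10am,10am) (9am,9am,11am,10am,11am) (9am,9am,11am,10am,12pm) (9am,9am,12pm,10am,10am) (9am,9am,12pm,10am,11am) (9am,9am,12pm,10am,12pm) — 12.
Onboarding=12pm: (9am,9am,9am,10am,10am) (9am,9am,9am,10am,11am) (9am,9am,9am,10am,12pm) (9am,9am,9am,11am,10am) (9am,9am,9am,11am,11am) (9am,9am,9am,11am,12pm) (9am,9am,10am,10am,10am) (9am,9am,10am,10am,11am) (9am,9am,10am,10am,12pm) (9am,9am,10am,11am,10am) (9am,9am,10am,11am,11am) (9am,9am,10am,11am,12pm) (9am,9am,11am,10am,10am) (9am,9am,11am,10am,11am) (9am,9am,11am,10am,12pm) (9am,9am,11am,11am,10am) (9am,9am,11am,11am,11am) (9am,9am,11am,11am,12pm) (9am,9am,12pm,10am,10am) (9am,9am,12pm,10am,11am) (9am,9am,12pm,10am,12pm) (9am,9am,12pm,11am,10am) (9am,9am,12pm,11am,11am) (9am,9am,12pm,11am,12pm) (10am,10am,9am,11am,11am) (10am,10am,9am,11am,12pm) (10am,10am,10am,11am,11am) (10am,10am,10am,11am,12pm) (10am,10am,11am,11am,11am) (10am,10am,11am,11am,12pm) (10am,10am,12pm,11am,11am) (10am,10am,12pm,11am,12pm) — 32.
Summing: 12 + 32 = 44.

44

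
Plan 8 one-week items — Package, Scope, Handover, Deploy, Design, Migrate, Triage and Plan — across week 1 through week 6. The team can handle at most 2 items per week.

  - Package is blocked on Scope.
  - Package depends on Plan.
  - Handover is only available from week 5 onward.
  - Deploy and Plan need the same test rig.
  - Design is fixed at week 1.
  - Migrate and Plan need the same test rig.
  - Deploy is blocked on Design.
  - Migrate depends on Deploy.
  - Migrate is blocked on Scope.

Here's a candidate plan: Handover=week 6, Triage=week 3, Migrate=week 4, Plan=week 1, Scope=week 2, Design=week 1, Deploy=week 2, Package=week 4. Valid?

Yes

Migrate depends on Deploy — holds.
Deploy and Plan need the same test rig — holds.
Migrate and Plan need the same test rig — holds.
The team can handle at most 2 items per week — holds.
Package is blocked on Scope — holds.
Deploy is blocked on Design — holds.
Design is fixed at week 1 — holds.
Migrate is blocked on Scope — holds.
Package depends on Plan — holds.
Handover is only available from week 5 onward — holds.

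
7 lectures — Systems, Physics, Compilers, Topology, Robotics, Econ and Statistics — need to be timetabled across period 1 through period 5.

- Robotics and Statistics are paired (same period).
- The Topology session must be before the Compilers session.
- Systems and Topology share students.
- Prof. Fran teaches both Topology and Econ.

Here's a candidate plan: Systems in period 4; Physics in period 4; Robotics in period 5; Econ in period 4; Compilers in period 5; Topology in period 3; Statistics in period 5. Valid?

Yes, all constraints hold

Systems and Topology share students — holds.
Robotics and Statistics are paired (same period) — holds.
Prof. Fran teaches both Topology and Econ — holds.
The Topology session must be before the Compilers session — holds.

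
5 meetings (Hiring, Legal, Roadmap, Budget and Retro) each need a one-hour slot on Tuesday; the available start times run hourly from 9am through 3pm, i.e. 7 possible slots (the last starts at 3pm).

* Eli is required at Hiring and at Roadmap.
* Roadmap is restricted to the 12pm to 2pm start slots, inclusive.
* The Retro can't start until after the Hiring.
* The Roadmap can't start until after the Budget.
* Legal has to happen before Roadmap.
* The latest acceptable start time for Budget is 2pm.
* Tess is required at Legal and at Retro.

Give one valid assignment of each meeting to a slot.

Retro -> 10am, Hiring -> 9am, Legal -> 9am, Roadmap -> 12pm, Budget -> 9am

Checking: Budget(9am) before Roadmap(12pm); Legal(9am) before Roadmap(12pm); Hiring(9am) before Retro(10am); Hiring(9am) != Roadmap(12pm); Legal(9am) != Retro(10am); Budget=9am in [9am,2pm]; Roadmap=12pm in [12pm,2pm].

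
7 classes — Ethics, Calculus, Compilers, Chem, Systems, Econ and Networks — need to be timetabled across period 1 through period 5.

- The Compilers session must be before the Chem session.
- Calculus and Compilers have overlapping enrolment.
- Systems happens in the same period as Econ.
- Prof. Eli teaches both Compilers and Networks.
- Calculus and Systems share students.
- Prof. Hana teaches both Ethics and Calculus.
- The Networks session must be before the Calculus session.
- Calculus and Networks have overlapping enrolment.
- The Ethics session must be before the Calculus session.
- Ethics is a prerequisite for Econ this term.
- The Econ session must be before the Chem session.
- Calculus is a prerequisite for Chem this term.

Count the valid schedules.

Splitting on Ethics: it can be period 1 (27), period 2 (10). Listing each branch's schedules as (Calculus, Compilers, Chem, Systems, Econ, Networks) by period number:
Ethics=period 1: (2,3,4,3,3,1) (2,3,5,3,3,1) (2,3,5,4,4,1) (2,4,5,3,3,1) (2,4,5,4,4,1) (3,1,4,2,2,2) (3,1,5,2,2,2) (3,1,5,4,4,2) (3,2,4,2,2,1) (3,2,5,2,2,1) (3,2,5,4,4,1) (3,4,5,2,2,1) (3,4,5,2,2,2) (3,4,5,4,4,1) (3,4,5,4,4,2) (4,1,5,2,2,2) (4,1,5,2,2,3) (4,1,5,3,3,2) (4,1,5,3,3,3) (4,2,5,2,2,1) (4,2,5,2,2,3) (4,2,5,3,3,1) (4,2,5,3,3,3) (4,3,5,2,2,1) (4,3,5,2,2,2) (4,3,5,3,3,1) (4,3,5,3,3,2) — 27.
Ethics=period 2: (3,1,5,4,4,2) (3,2,5,4,4,1) (3,4,5,4,4,1) (3,4,5,4,4,2) (4,1,5,3,3,2) (4,1,5,3,3,3) (4,2,5,3,3,1) (4,2,5,3,3,3) (4,3,5,3,3,1) (4,3,5,3,3,2) — 10.
Summing: 27 + 10 = 37.

37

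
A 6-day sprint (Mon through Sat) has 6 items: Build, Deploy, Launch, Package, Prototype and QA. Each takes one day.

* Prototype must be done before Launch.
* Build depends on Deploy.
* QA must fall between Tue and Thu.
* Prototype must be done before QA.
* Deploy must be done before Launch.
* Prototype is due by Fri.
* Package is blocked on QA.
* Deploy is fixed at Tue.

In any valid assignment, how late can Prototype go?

Prototype's own window allows nothing later than Fri; downstream work caps Prototype at Wed.
Prototype at Wed is achievable: Build=Wed, Package=Fri, Launch=Thu, Prototype=Wed, Deploy=Tue, QA=Thu.

Wed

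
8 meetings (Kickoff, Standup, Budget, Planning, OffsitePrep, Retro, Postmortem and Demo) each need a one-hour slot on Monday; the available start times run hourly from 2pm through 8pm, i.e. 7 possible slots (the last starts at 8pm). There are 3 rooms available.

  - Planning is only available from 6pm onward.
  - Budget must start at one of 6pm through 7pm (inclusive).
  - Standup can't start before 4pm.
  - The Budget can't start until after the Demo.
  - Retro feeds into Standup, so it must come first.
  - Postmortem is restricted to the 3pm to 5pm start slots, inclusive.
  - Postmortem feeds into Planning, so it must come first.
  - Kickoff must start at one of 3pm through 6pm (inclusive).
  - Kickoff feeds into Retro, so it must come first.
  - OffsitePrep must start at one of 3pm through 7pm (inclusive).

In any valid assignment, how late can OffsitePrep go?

7pm

OffsitePrep is available from 3pm; OffsitePrep's own window allows nothing later than 7pm.
OffsitePrep at 7pm is achievable: Postmortem=3pm; Standup=5pm; OffsitePrep=7pm; Budget=6pm; Planning=6pm; Kickoff=3pm; Retro=4pm; Demo=2pm.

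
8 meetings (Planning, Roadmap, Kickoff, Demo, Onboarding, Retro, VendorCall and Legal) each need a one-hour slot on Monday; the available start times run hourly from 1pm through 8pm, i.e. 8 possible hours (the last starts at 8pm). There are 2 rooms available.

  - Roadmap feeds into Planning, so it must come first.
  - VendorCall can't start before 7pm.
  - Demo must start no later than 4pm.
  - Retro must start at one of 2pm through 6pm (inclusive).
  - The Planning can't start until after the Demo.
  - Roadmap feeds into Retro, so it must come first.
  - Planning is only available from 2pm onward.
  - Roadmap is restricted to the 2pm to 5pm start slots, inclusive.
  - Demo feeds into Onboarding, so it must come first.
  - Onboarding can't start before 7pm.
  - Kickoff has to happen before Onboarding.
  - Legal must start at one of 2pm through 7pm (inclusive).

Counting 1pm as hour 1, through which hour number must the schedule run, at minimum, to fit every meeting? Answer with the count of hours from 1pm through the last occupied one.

7 hours

The precedence chain requires at least 2 distinct hours.
With at most 2 per hour and 8 meetings, at least 4 hours are needed.
Onboarding can't be placed before 7pm — that is hour 7 counting from 1pm — so the schedule must run through at least 7 hours.
7 works (last occupied hour: 7pm): for example Roadmap=2pm; Legal=2pm; Planning=3pm; Retro=3pm; Onboarding=7pm; Demo=1pm; VendorCall=7pm; Kickoff=1pm.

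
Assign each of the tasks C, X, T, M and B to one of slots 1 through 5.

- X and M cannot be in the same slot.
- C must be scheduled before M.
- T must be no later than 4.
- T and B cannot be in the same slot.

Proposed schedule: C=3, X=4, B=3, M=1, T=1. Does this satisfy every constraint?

T must be no later than 4 — holds.
X and M cannot be in the same slot — holds.
T and B cannot be in the same slot — holds.
C must be scheduled before M — violated.

No — it violates: C must be scheduled before M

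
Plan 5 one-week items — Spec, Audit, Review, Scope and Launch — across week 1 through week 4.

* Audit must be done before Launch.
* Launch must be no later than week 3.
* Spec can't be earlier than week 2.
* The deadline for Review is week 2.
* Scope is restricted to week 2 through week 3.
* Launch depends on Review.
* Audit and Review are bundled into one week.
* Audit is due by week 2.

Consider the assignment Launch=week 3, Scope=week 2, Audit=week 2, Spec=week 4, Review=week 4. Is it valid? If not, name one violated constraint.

Audit and Review are bundled into one week — violated.
Launch depends on Review — violated.
Spec can't be earlier than week 2 — holds.
Audit must be done before Launch — holds.
Audit is due by week 2 — holds.
Launch must be no later than week 3 — holds.
Scope is restricted to week 2 through week 3 — holds.
The deadline for Review is week 2 — violated.

No. The deadline for Review is week 2 is not satisfied.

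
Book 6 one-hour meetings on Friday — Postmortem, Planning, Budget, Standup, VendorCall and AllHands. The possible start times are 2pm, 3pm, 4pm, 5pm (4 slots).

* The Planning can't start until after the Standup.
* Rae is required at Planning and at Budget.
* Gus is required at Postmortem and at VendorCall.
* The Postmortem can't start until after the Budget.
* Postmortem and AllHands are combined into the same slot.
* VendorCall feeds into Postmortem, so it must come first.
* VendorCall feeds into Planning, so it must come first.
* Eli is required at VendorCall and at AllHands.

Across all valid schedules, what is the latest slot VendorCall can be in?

Downstream work caps VendorCall at 4pm.
VendorCall at 4pm is achievable: Planning=5pm, AllHands=5pm, Postmortem=5pm, Standup=2pm, VendorCall=4pm, Budget=2pm.

4pm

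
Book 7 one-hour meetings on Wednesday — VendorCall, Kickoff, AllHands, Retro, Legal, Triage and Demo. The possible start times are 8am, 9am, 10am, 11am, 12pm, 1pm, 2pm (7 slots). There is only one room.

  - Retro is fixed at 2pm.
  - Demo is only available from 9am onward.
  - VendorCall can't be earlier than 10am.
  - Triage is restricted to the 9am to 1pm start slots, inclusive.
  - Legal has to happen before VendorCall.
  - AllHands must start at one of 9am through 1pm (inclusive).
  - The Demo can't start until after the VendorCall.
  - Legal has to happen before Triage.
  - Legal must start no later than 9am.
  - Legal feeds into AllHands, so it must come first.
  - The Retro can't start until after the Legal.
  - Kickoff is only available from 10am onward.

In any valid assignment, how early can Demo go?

11am

Demo is available from 9am; precedence pushes Demo to at least 11am.
Demo at 11am is achievable: Retro -> 2pm; Triage -> 12pm; VendorCall -> 10am; Kickoff -> 1pm; Demo -> 11am; Legal -> 8am; AllHands -> 9am.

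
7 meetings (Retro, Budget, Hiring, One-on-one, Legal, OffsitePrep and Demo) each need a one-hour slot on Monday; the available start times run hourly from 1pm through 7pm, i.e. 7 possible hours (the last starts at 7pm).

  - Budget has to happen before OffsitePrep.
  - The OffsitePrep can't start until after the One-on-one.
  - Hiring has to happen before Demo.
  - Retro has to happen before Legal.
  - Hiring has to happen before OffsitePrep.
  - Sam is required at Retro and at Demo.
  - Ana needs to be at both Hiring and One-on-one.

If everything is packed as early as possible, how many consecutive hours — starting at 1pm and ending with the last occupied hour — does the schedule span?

3 hours

The precedence chain requires at least 2 distinct hours.
Could 2 hours be enough, i.e. nothing placed later than 2pm? No: OffsitePrep must come after Hiring (at 1pm or later) → {2pm}; Hiring must come before OffsitePrep (at 2pm or earlier) → {1pm}; One-on-one must come before OffsitePrep (at 2pm or earlier) → {1pm}; One-on-one can't share with Hiring (1pm) → nothing is left.
So 2 hours is not enough.
3 works (last occupied hour: 3pm): for example Retro -> 1pm, Demo -> 2pm, Legal -> 2pm, Budget -> 1pm, One-on-one -> 2pm, Hiring -> 1pm, OffsitePrep -> 3pm.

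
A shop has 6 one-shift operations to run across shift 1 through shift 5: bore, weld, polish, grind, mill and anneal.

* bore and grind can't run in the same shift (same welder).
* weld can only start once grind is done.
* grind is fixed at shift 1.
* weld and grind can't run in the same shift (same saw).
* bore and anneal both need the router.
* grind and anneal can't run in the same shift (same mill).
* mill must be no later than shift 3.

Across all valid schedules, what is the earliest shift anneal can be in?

anneal at shift 2 is achievable: grind -> shift 1; bore -> shift 3; anneal -> shift 2; mill -> shift 1; weld -> shift 2; polish -> shift 1.
Nothing earlier works — the conflict constraints rule out every shift before shift 2.

shift 2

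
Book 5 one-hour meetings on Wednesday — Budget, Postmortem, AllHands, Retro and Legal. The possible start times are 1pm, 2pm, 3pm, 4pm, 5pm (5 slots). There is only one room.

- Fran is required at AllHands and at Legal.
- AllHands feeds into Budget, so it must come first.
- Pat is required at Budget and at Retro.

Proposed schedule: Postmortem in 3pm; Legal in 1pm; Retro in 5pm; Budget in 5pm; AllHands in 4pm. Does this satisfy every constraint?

There is only one room — violated.
Pat is required at Budget and at Retro — violated.
Fran is required at AllHands and at Legal — holds.
AllHands feeds into Budget, so it must come first — holds.

No — it violates: Pat is required at Budget and at Retro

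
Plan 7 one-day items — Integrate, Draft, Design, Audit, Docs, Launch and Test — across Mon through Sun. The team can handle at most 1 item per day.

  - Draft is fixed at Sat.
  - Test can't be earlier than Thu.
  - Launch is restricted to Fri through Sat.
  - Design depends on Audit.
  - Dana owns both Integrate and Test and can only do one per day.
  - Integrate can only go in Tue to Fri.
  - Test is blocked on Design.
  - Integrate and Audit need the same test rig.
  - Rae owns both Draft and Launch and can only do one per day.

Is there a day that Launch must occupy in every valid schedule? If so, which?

Launch's window is Fri–Sat.
Draft is fixed at Sat, and Launch can't share a day with Draft.
So Launch must be Fri.

Fri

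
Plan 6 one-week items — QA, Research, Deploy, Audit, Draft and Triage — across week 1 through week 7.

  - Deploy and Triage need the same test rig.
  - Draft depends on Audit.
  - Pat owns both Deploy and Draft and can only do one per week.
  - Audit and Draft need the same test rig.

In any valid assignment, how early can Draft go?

Precedence pushes Draft to at least week 2.
Draft at week 2 is achievable: Deploy -> week 1; Audit -> week 1; QA -> week 1; Research -> week 1; Triage -> week 2; Draft -> week 2.

week 2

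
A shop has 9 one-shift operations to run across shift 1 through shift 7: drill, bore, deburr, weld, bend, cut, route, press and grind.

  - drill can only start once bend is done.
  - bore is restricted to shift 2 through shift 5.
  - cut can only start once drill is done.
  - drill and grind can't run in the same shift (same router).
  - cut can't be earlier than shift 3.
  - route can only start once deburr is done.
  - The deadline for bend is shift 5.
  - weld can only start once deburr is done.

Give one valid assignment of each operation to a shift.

cut in shift 3, drill in shift 2, deburr in shift 1, grind in shift 1, bend in shift 1, bore in shift 2, route in shift 2, press in shift 1, weld in shift 2

Checking: deburr(shift 1) before route(shift 2); deburr(shift 1) before weld(shift 2); bend(shift 1) before drill(shift 2); drill(shift 2) before cut(shift 3); drill(shift 2) != grind(shift 1); bore=shift 2 in [shift 2,shift 5]; cut=shift 3 in [shift 3,shift 7]; bend=shift 1 in [shift 1,shift 5].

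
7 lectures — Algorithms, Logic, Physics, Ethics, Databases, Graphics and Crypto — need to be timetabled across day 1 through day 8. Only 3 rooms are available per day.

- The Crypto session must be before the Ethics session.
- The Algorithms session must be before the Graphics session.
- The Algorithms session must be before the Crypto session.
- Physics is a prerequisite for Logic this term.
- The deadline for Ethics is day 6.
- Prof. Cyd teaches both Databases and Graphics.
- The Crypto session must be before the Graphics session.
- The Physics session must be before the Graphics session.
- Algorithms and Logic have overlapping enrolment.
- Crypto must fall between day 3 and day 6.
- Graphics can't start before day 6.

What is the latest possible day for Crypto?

Crypto is available from day 3; Crypto's own window allows nothing later than day 6; downstream work caps Crypto at day 5.
Crypto at day 5 is achievable: Databases in day 1, Ethics in day 6, Physics in day 1, Logic in day 2, Algorithms in day 1, Graphics in day 6, Crypto in day 5.

day 5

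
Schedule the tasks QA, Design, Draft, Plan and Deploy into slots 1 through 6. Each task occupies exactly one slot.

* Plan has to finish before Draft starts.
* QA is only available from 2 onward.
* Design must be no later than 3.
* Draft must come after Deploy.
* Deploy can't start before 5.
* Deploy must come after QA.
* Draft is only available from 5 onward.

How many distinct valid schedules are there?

45

Splitting on QA: it can be 2 (15), 3 (15), 4 (15). Listing each branch's schedules as (Design, Draft, Plan, Deploy):
QA=2: (1,6,1,5) (1,6,2,5) (1,6,3,5) (1,6,4,5) (1,6,5,5) (2,6,1,5) (2,6,2,5) (2,6,3,5) (2,6,4,5) (2,6,5,5) (3,6,1,5) (3,6,2,5) (3,6,3,5) (3,6,4,5) (3,6,5,5) — 15.
QA=3: (1,6,1,5) (1,6,2,5) (1,6,3,5) (1,6,4,5) (1,6,5,5) (2,6,1,5) (2,6,2,5) (2,6,3,5) (2,6,4,5) (2,6,5,5) (3,6,1,5) (3,6,2,5) (3,6,3,5) (3,6,4,5) (3,6,5,5) — 15.
QA=4: (1,6,1,5) (1,6,2,5) (1,6,3,5) (1,6,4,5) (1,6,5,5) (2,6,1,5) (2,6,2,5) (2,6,3,5) (2,6,4,5) (2,6,5,5) (3,6,1,5) (3,6,2,5) (3,6,3,5) (3,6,4,5) (3,6,5,5) — 15.
Summing: 15 + 15 + 15 = 45.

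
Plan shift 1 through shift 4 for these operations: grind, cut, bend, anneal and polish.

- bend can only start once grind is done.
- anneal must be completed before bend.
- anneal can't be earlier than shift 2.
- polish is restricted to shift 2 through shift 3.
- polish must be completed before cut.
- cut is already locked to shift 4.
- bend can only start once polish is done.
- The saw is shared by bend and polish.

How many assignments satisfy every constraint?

14

Splitting on grind: it can be shift 1 (5), shift 2 (5), shift 3 (4). Listing each branch's schedules as (cut, bend, anneal, polish) by shift number:
grind=shift 1: (4,3,2,2) (4,4,2,2) (4,4,2,3) (4,4,3,2) (4,4,3,3) — 5.
grind=shift 2: (4,3,2,2) (4,4,2,2) (4,4,2,3) (4,4,3,2) (4,4,3,3) — 5.
grind=shift 3: (4,4,2,2) (4,4,2,3) (4,4,3,2) (4,4,3,3) — 4.
Summing: 5 + 5 + 4 = 14.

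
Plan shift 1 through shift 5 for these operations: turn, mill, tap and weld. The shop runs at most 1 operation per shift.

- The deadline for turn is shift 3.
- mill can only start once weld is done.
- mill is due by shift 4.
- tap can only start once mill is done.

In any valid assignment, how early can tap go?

shift 4

Precedence pushes tap to at least shift 3.
tap at shift 4 is achievable: tap=shift 4; turn=shift 1; mill=shift 3; weld=shift 2.
Nothing earlier works — the capacity limit rule out every shift before shift 4.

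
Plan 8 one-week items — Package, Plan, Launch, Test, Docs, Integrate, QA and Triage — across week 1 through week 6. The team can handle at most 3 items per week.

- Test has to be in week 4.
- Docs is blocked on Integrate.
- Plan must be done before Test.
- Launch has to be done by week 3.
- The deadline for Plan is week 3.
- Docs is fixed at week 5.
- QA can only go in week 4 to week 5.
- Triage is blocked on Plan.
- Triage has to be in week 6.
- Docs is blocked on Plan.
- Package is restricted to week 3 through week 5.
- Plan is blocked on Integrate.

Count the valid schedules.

Splitting on Package: it can be week 3 (18), week 4 (18), week 5 (18). Listing each branch's schedules as (Plan, Launch, Test, Docs, Integrate, QA, Triage) by week number:
Package=week 3: (2,1,4,5,1,4,6) (2,1,4,5,1,5,6) (2,2,4,5,1,4,6) (2,2,4,5,1,5,6) (2,3,4,5,1,4,6) (2,3,4,5,1,5,6) (3,1,4,5,1,4,6) (3,1,4,5,1,5,6) (3,1,4,5,2,4,6) (3,1,4,5,2,5,6) (3,2,4,5,1,4,6) (3,2,4,5,1,5,6) (3,2,4,5,2,4,6) (3,2,4,5,2,5,6) (3,3,4,5,1,4,6) (3,3,4,5,1,5,6) (3,3,4,5,2,4,6) (3,3,4,5,2,5,6) — 18.
Package=week 4: (2,1,4,5,1,4,6) (2,1,4,5,1,5,6) (2,2,4,5,1,4,6) (2,2,4,5,1,5,6) (2,3,4,5,1,4,6) (2,3,4,5,1,5,6) (3,1,4,5,1,4,6) (3,1,4,5,1,5,6) (3,1,4,5,2,4,6) (3,1,4,5,2,5,6) (3,2,4,5,1,4,6) (3,2,4,5,1,5,6) (3,2,4,5,2,4,6) (3,2,4,5,2,5,6) (3,3,4,5,1,4,6) (3,3,4,5,1,5,6) (3,3,4,5,2,4,6) (3,3,4,5,2,5,6) — 18.
Package=week 5: (2,1,4,5,1,4,6) (2,1,4,5,1,5,6) (2,2,4,5,1,4,6) (2,2,4,5,1,5,6) (2,3,4,5,1,4,6) (2,3,4,5,1,5,6) (3,1,4,5,1,4,6) (3,1,4,5,1,5,6) (3,1,4,5,2,4,6) (3,1,4,5,2,5,6) (3,2,4,5,1,4,6) (3,2,4,5,1,5,6) (3,2,4,5,2,4,6) (3,2,4,5,2,5,6) (3,3,4,5,1,4,6) (3,3,4,5,1,5,6) (3,3,4,5,2,4,6) (3,3,4,5,2,5,6) — 18.
Summing: 18 + 18 + 18 = 54.

54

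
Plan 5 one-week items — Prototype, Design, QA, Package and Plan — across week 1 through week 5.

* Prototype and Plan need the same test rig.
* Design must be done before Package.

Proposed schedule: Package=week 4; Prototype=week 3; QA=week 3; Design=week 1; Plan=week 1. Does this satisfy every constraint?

Yes, all constraints hold

Prototype and Plan need the same test rig — holds.
Design must be done before Package — holds.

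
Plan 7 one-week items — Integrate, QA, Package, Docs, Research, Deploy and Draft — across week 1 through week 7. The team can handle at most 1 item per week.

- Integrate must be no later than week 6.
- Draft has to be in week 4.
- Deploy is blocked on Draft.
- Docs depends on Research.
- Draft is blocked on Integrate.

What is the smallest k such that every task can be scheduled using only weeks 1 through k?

The precedence chain requires at least 3 distinct weeks.
With at most 1 per week and 7 tasks, at least 7 weeks are needed.
Propagating the time windows through the other constraints, Deploy can't land before week 5, so the schedule must run through at least week 5.
7 works (last occupied week: week 7): for example Draft -> week 4, Research -> week 2, Deploy -> week 5, Integrate -> week 1, QA -> week 6, Docs -> week 3, Package -> week 7.

7 weeks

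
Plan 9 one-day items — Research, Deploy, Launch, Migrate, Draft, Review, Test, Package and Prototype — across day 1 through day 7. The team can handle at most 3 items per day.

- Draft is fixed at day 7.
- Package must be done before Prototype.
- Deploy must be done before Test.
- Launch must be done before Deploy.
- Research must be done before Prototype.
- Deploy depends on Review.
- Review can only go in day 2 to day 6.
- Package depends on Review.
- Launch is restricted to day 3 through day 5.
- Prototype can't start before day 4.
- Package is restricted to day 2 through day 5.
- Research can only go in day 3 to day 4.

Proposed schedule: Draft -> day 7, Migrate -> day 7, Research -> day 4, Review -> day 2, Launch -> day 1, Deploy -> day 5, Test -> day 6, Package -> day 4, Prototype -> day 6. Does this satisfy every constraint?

Package is restricted to day 2 through day 5 — holds.
Package must be done before Prototype — holds.
Research can only go in day 3 to day 4 — holds.
Deploy must be done before Test — holds.
Package depends on Review — holds.
Launch is restricted to day 3 through day 5 — violated.
The team can handle at most 3 items per day — holds.
Deploy depends on Review — holds.
Launch must be done before Deploy — holds.
Review can only go in day 2 to day 6 — holds.
Draft is fixed at day 7 — holds.
Research must be done before Prototype — holds.
Prototype can't start before day 4 — holds.

No. Launch is restricted to day 3 through day 5 is not satisfied.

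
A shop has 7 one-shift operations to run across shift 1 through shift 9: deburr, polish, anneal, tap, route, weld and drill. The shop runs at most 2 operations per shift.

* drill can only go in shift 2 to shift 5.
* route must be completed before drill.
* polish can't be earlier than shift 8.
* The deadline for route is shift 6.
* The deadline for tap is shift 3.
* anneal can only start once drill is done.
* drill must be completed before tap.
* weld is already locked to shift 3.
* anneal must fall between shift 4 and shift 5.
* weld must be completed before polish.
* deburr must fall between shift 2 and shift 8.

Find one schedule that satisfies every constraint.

polish=shift 8, deburr=shift 2, anneal=shift 4, weld=shift 3, tap=shift 3, route=shift 1, drill=shift 2

Checking: drill(shift 2) before anneal(shift 4); drill(shift 2) before tap(shift 3); route(shift 1) before drill(shift 2); weld(shift 3) before polish(shift 8); tap=shift 3 in [shift 1,shift 3]; route=shift 1 in [shift 1,shift 6]; weld=shift 3 in [shift 3,shift 3]; polish=shift 8 in [shift 8,shift 9]; anneal=shift 4 in [shift 4,shift 5]; drill=shift 2 in [shift 2,shift 5]; deburr=shift 2 in [shift 2,shift 8]; max 2 per shift (cap 2).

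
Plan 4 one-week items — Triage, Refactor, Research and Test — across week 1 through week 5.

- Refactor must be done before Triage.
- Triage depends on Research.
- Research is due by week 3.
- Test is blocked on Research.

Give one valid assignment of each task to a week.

Refactor=week 1; Triage=week 2; Test=week 2; Research=week 1

Checking: Research(week 1) before Test(week 2); Research(week 1) before Triage(week 2); Refactor(week 1) before Triage(week 2); Research=week 1 in [week 1,week 3].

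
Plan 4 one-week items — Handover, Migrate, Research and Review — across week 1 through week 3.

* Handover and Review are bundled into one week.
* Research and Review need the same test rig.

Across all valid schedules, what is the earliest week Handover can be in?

week 1

Handover at week 1 is achievable: Research -> week 2; Migrate -> week 1; Handover -> week 1; Review -> week 1.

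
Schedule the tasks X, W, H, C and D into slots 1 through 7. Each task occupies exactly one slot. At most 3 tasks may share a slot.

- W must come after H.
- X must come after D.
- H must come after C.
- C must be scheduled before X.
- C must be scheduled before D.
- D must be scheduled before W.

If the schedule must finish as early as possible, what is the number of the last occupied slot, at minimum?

slot 3

The precedence chain requires at least 3 distinct slots.
With at most 3 per slot and 5 tasks, at least 2 slots are needed.
3 works (last occupied slot: 3): for example H in 2; X in 3; W in 3; D in 2; C in 1.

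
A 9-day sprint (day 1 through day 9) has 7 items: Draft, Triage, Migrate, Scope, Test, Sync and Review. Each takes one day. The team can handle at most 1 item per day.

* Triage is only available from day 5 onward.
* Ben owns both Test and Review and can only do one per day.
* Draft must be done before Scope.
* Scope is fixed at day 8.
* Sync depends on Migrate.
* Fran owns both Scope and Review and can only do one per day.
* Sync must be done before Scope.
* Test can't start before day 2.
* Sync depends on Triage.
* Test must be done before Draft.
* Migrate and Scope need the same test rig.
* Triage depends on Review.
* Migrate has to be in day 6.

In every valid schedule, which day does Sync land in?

Migrate is fixed at day 6 and must come before Sync, so Sync is at least day 7.
Scope is fixed at day 8 and must come after Sync, so Sync is at most day 7.
So Sync must be day 7.

day 7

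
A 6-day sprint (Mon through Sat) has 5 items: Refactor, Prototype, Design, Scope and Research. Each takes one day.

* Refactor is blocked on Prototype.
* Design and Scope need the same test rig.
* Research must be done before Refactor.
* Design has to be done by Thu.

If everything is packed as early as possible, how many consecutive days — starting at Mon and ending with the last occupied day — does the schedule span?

The precedence chain requires at least 2 distinct days.
2 works (last occupied day: Tue): for example Design in Mon, Scope in Tue, Refactor in Tue, Research in Mon, Prototype in Mon.

2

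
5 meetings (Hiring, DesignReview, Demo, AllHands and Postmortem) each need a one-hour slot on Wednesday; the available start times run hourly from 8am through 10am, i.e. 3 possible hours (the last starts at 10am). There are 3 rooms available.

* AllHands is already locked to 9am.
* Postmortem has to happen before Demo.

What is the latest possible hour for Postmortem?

Downstream work caps Postmortem at 9am.
Postmortem at 9am is achievable: DesignReview in 8am, Demo in 10am, Hiring in 8am, AllHands in 9am, Postmortem in 9am.

9am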